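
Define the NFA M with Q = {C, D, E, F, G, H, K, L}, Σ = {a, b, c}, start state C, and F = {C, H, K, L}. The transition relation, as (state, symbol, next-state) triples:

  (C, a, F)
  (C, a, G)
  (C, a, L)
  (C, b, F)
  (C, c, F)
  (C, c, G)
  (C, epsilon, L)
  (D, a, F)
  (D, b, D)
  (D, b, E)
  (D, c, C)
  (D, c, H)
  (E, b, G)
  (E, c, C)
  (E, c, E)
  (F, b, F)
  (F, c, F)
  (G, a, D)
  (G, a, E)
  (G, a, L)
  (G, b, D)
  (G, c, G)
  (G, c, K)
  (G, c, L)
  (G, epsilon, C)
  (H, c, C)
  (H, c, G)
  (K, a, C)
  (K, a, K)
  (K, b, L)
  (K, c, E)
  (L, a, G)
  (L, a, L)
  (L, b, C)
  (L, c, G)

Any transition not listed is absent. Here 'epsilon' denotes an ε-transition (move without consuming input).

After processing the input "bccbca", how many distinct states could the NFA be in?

6

Start: ε-closure({C}) = {C, L}.
Read 'b': C→{F}, L→{C}; union {C, F}; ε-closure = {C, F, L}.
Read 'c': C→{F, G}, F→{F}, L→{G}; union {F, G}; ε-closure = {C, F, G, L}.
Read 'c': C→{F, G}, F→{F}, G→{G, K, L}, L→{G}; union {F, G, K, L}; ε-closure = {C, F, G, K, L}.
Read 'b': C→{F}, F→{F}, G→{D}, K→{L}, L→{C}; now {C, D, F, L}.
Read 'c': C→{F, G}, D→{C, H}, F→{F}, L→{G}; union {C, F, G, H}; ε-closure = {C, F, G, H, L}.
Read 'a': C→{F, G, L}, F→∅, G→{D, E, L}, H→∅, L→{G, L}; union {D, E, F, G, L}; ε-closure = {C, D, E, F, G, L}.
That set has 6 states.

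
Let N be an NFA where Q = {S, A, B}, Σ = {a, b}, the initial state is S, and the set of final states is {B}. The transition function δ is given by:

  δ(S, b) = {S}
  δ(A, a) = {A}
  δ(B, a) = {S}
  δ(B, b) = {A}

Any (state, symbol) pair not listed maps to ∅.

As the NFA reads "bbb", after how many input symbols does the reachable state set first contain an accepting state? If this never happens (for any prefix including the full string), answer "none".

Start in {S}.
Read 'b': {S} → {S}.
Read 'b': {S} → {S}.
Read 'b': {S} → {S}.
No reachable set along the way intersects F.

none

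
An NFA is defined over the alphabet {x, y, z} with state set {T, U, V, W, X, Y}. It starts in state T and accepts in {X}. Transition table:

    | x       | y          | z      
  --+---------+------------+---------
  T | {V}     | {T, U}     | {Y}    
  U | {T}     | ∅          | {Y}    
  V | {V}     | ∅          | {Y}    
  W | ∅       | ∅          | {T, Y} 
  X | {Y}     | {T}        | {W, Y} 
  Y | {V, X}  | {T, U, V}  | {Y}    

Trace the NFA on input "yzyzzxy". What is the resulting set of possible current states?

Start in {T}.
Read 'y': {T} → {T, U}.
Read 'z': {T, U} → {Y}.
Read 'y': {Y} → {T, U, V}.
Read 'z': {T, U, V} → {Y}.
Read 'z': {Y} → {Y}.
Read 'x': {Y} → {V, X}.
Read 'y': {V, X} → {T}.

{T}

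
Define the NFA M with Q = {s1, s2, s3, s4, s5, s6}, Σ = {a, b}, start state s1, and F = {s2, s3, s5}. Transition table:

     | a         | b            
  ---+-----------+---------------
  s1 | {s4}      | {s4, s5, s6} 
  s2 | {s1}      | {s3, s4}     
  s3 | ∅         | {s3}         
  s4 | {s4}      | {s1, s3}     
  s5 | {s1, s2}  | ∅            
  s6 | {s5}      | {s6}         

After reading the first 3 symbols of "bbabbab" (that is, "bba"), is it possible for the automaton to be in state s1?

Start in {s1}.
Read 'b': s1→{s4, s5, s6}; now {s4, s5, s6}.
Read 'b': s4→{s1, s3}, s5→∅, s6→{s6}; now {s1, s3, s6}.
Read 'a': s1→{s4}, s3→∅, s6→{s5}; now {s4, s5}.
State s1 is not in {s4, s5}.

No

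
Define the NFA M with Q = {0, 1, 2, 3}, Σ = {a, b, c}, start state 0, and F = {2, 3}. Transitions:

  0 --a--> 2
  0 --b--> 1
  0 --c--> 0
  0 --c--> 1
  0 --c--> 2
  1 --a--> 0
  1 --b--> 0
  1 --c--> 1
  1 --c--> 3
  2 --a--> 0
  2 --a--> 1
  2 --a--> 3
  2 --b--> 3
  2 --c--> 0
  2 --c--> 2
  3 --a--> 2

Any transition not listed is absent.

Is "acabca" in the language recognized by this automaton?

Yes

Start in {0}.
Read 'a': 0→{2}; now {2}.
Read 'c': 2→{0, 2}; now {0, 2}.
Read 'a': 0→{2}, 2→{0, 1, 3}; now {0, 1, 2, 3}.
Read 'b': 0→{1}, 1→{0}, 2→{3}, 3→∅; now {0, 1, 3}.
Read 'c': 0→{0, 1, 2}, 1→{1, 3}, 3→∅; now {0, 1, 2, 3}.
Read 'a': 0→{2}, 1→{0}, 2→{0, 1, 3}, 3→{2}; now {0, 1, 2, 3}.
The final set {0, 1, 2, 3} contains the accepting states 2, 3.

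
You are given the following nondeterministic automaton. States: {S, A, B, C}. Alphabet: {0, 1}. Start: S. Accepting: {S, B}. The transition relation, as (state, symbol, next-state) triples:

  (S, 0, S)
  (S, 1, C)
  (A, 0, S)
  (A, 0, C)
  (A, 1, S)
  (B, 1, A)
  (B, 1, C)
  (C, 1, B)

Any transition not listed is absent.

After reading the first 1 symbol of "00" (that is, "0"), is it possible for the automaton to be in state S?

Yes

Start in {S}.
Read '0': {S} → {S}.
State S is in {S}.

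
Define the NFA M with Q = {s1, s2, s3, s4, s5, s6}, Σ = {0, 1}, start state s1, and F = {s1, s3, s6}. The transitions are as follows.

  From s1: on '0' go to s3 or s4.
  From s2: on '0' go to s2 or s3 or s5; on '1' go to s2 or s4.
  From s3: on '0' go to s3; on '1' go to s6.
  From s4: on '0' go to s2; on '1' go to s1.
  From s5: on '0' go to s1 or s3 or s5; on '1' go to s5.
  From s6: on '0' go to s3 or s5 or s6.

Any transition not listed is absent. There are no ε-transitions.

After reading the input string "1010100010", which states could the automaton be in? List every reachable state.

∅

Start in {s1}.
Read '1': {s1} → ∅.
The set is empty and remains empty for the remaining 9 symbols.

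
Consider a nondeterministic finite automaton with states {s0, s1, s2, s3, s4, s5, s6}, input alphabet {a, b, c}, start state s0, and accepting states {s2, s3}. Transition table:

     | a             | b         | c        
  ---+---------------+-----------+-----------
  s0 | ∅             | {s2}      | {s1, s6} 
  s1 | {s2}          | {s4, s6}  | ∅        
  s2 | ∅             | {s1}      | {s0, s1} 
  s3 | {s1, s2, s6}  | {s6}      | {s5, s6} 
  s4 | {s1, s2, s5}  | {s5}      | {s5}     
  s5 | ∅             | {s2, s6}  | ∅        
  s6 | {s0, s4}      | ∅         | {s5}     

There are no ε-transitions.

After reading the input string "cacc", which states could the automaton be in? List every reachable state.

{s1, s5, s6}

Start in {s0}.
Read 'c': s0→{s1, s6}; now {s1, s6}.
Read 'a': s1→{s2}, s6→{s0, s4}; now {s0, s2, s4}.
Read 'c': s0→{s1, s6}, s2→{s0, s1}, s4→{s5}; now {s0, s1, s5, s6}.
Read 'c': s0→{s1, s6}, s1→∅, s5→∅, s6→{s5}; now {s1, s5, s6}.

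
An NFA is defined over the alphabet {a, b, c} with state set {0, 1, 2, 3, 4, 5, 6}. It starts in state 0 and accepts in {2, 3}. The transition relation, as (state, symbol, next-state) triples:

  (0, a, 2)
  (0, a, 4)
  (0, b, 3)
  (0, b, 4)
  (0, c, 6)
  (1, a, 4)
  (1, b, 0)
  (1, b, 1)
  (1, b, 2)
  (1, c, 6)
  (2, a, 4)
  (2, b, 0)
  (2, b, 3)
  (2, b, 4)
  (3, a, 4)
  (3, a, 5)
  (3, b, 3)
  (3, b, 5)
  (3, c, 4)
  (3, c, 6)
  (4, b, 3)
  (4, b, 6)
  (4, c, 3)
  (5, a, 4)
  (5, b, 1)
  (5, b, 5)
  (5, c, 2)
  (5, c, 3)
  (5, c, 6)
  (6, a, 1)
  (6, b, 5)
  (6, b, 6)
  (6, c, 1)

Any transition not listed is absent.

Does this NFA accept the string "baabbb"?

Start in {0}.
Read 'b': {0} → {3, 4}.
Read 'a': {3, 4} → {4, 5}.
Read 'a': {4, 5} → {4}.
Read 'b': {4} → {3, 6}.
Read 'b': {3, 6} → {3, 5, 6}.
Read 'b': {3, 5, 6} → {1, 3, 5, 6}.
The final set {1, 3, 5, 6} contains the accepting state 3.

Yes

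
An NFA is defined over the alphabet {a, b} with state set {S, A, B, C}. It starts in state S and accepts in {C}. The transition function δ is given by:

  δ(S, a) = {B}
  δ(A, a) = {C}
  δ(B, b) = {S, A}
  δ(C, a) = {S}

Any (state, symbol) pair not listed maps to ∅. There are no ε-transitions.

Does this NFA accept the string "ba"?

Start in {S}.
Read 'b': {S} → ∅.
The set is empty and remains empty for the remaining 1 symbol.
The final set ∅ contains no accepting state.

No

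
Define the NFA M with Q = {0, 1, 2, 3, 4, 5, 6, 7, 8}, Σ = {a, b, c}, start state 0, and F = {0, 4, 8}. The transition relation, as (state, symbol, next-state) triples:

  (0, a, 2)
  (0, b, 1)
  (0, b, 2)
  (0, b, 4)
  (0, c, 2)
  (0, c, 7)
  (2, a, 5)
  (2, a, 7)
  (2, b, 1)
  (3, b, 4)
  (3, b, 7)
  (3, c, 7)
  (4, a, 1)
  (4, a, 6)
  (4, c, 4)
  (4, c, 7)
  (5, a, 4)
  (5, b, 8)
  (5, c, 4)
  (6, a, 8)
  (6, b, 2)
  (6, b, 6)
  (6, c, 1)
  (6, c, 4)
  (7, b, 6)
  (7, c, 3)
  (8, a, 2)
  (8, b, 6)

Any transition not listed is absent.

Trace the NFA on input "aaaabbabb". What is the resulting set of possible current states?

Start in {0}.
Read 'a': {0} → {2}.
Read 'a': {2} → {5, 7}.
Read 'a': {5, 7} → {4}.
Read 'a': {4} → {1, 6}.
Read 'b': {1, 6} → {2, 6}.
Read 'b': {2, 6} → {1, 2, 6}.
Read 'a': {1, 2, 6} → {5, 7, 8}.
Read 'b': {5, 7, 8} → {6, 8}.
Read 'b': {6, 8} → {2, 6}.

{2, 6}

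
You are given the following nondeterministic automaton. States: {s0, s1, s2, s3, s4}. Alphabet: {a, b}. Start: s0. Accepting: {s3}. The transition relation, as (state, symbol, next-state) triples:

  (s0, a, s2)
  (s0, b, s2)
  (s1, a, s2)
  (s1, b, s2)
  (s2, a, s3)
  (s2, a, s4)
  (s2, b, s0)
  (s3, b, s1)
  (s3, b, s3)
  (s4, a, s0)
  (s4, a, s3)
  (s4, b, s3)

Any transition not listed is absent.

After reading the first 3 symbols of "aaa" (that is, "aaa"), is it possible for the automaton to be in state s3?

Start in {s0}.
Read 'a': s0→{s2}; now {s2}.
Read 'a': s2→{s3, s4}; now {s3, s4}.
Read 'a': s3→∅, s4→{s0, s3}; now {s0, s3}.
State s3 is in {s0, s3}.

Yes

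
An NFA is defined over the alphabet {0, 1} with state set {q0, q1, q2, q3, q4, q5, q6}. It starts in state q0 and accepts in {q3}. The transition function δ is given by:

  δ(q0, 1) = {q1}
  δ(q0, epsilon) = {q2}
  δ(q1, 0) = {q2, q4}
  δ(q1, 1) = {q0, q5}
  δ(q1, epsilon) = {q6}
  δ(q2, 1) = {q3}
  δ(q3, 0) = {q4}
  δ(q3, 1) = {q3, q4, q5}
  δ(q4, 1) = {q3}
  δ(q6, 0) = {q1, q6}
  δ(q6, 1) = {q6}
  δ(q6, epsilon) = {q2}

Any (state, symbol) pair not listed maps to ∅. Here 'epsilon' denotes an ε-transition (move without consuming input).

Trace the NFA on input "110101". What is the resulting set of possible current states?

{q0, q2, q3, q5, q6}

Start: ε-closure({q0}) = {q0, q2}.
Read '1': {q0, q2} → {q1, q2, q3, q6}.
Read '1': {q1, q2, q3, q6} → {q0, q2, q3, q4, q5, q6}.
Read '0': {q0, q2, q3, q4, q5, q6} → {q1, q2, q4, q6}.
Read '1': {q1, q2, q4, q6} → {q0, q2, q3, q5, q6}.
Read '0': {q0, q2, q3, q5, q6} → {q1, q2, q4, q6}.
Read '1': {q1, q2, q4, q6} → {q0, q2, q3, q5, q6}.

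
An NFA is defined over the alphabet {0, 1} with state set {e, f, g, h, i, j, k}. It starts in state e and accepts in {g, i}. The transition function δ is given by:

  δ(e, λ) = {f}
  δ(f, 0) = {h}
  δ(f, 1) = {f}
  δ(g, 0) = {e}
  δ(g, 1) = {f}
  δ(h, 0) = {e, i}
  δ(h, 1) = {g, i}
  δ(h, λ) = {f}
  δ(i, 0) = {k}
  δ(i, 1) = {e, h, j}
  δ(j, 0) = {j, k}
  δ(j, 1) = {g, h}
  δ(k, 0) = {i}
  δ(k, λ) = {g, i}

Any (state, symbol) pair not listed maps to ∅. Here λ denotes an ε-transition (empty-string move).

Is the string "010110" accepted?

Start: ε-closure({e}) = {e, f}.
Read '0': {e, f} → {f, h}.
Read '1': {f, h} → {f, g, i}.
Read '0': {f, g, i} → {e, f, g, h, i, k}.
Read '1': {e, f, g, h, i, k} → {e, f, g, h, i, j}.
Read '1': {e, f, g, h, i, j} → {e, f, g, h, i, j}.
Read '0': {e, f, g, h, i, j} → {e, f, g, h, i, j, k}.
The final set {e, f, g, h, i, j, k} contains the accepting states g, i.

Yes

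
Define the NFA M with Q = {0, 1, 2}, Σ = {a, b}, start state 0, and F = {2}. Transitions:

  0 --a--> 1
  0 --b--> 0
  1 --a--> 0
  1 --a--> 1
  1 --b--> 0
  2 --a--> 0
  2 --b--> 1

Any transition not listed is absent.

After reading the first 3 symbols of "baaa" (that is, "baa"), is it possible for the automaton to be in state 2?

Start in {0}.
Read 'b': 0→{0}; now {0}.
Read 'a': 0→{1}; now {1}.
Read 'a': 1→{0, 1}; now {0, 1}.
State 2 is not in {0, 1}.

No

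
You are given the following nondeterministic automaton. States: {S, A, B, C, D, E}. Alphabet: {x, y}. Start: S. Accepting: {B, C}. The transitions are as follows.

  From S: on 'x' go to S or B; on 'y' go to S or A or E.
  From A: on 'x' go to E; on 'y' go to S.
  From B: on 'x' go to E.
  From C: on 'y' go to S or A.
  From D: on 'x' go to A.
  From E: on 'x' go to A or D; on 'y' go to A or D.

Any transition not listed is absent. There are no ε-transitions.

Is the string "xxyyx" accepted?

Start in {S}.
Read 'x': {S} → {S, B}.
Read 'x': {S, B} → {S, B, E}.
Read 'y': {S, B, E} → {S, A, D, E}.
Read 'y': {S, A, D, E} → {S, A, D, E}.
Read 'x': {S, A, D, E} → {S, A, B, D, E}.
The final set {S, A, B, D, E} contains the accepting state B.

Yes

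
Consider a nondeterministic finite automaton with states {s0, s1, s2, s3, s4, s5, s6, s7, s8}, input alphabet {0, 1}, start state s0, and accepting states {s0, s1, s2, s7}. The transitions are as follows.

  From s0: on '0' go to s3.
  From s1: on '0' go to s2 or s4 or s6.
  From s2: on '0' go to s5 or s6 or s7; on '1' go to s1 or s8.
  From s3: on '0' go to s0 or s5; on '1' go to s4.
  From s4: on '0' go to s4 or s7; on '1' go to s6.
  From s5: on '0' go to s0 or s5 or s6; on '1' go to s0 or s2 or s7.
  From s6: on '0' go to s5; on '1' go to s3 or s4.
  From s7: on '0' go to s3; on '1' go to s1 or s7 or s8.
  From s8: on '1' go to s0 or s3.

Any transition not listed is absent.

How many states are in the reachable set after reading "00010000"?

6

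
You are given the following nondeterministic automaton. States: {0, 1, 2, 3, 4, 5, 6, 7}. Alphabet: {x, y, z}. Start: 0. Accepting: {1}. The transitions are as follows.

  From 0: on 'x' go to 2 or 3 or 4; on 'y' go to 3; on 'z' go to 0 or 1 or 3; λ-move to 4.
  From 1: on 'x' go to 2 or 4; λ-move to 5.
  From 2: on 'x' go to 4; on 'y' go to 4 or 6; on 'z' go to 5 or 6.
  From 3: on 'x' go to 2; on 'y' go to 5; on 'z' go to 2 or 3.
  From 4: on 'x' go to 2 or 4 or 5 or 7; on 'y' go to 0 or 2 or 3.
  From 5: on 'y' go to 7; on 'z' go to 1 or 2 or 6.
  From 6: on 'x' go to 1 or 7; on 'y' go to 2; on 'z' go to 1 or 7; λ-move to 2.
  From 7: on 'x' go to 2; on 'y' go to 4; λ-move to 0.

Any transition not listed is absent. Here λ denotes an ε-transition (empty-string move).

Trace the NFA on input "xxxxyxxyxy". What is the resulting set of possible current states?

{0, 2, 3, 4, 5, 6, 7}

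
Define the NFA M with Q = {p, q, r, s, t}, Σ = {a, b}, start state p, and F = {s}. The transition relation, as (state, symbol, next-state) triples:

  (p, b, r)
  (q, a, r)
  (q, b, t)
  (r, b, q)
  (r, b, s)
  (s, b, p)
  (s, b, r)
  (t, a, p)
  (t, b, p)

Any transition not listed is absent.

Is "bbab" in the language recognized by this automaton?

Start in {p}.
Read 'b': p→{r}; now {r}.
Read 'b': r→{q, s}; now {q, s}.
Read 'a': q→{r}, s→∅; now {r}.
Read 'b': r→{q, s}; now {q, s}.
The final set {q, s} contains the accepting state s.

Yes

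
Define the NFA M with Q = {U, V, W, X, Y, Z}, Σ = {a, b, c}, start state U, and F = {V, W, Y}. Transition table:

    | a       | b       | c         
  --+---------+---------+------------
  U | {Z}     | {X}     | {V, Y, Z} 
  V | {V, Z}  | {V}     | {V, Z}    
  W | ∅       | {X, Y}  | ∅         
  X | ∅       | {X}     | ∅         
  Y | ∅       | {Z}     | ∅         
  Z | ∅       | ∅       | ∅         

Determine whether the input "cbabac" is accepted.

Yes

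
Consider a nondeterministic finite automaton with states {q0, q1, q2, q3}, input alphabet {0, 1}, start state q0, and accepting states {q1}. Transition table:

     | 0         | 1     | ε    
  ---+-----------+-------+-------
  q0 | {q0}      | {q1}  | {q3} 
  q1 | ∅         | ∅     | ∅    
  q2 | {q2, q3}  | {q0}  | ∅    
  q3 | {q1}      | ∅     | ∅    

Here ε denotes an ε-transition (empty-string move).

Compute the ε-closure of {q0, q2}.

{q0, q2, q3}

Begin with {q0, q2}.
ε-move q0 → q3; add q3.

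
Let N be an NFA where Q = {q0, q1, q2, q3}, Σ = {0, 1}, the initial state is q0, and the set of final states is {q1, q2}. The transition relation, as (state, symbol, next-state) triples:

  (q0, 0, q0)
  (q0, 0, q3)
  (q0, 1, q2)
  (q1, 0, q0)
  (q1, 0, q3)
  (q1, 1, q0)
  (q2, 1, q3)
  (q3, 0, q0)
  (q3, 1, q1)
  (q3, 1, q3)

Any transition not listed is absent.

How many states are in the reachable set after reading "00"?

Start in {q0}.
Read '0': {q0} → {q0, q3}.
Read '0': {q0, q3} → {q0, q3}.
That set has 2 states.

2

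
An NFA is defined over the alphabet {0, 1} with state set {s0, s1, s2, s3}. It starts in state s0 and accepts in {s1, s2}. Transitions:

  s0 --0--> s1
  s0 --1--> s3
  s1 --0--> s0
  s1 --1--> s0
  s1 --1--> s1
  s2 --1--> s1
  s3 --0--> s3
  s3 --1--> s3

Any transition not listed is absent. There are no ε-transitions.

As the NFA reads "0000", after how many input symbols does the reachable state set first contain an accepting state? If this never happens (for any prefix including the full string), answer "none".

1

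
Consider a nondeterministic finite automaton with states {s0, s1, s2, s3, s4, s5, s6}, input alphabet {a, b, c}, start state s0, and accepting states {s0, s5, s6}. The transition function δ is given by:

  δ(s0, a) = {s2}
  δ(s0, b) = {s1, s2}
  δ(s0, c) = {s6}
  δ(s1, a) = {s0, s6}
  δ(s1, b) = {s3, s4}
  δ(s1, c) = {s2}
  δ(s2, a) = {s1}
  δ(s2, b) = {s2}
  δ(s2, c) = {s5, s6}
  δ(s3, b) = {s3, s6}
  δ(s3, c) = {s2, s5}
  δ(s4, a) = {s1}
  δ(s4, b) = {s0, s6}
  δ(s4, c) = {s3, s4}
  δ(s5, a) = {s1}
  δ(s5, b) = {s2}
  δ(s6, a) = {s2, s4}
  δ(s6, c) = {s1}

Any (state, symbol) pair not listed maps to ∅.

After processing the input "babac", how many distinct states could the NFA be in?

3

Start in {s0}.
Read 'b': s0→{s1, s2}; now {s1, s2}.
Read 'a': s1→{s0, s6}, s2→{s1}; now {s0, s1, s6}.
Read 'b': s0→{s1, s2}, s1→{s3, s4}, s6→∅; now {s1, s2, s3, s4}.
Read 'a': s1→{s0, s6}, s2→{s1}, s3→∅, s4→{s1}; now {s0, s1, s6}.
Read 'c': s0→{s6}, s1→{s2}, s6→{s1}; now {s1, s2, s6}.
That set has 3 states.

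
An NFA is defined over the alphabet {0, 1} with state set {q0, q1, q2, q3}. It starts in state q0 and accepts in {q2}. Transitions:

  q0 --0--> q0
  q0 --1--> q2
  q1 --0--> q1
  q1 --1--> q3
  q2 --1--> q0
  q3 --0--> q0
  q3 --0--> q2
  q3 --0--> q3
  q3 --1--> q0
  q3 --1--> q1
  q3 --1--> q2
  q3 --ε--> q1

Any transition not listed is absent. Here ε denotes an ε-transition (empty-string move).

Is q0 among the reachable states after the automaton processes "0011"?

Start in {q0}.
Read '0': q0→{q0}; now {q0}.
Read '0': q0→{q0}; now {q0}.
Read '1': q0→{q2}; now {q2}.
Read '1': q2→{q0}; now {q0}.
State q0 is in {q0}.

Yes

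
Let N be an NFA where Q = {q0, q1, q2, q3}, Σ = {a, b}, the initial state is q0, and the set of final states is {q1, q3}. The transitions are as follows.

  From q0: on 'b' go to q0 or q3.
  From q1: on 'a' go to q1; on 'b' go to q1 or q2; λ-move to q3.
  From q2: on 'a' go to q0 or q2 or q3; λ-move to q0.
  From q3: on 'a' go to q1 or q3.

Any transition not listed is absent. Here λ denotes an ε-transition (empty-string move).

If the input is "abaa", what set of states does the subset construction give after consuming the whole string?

∅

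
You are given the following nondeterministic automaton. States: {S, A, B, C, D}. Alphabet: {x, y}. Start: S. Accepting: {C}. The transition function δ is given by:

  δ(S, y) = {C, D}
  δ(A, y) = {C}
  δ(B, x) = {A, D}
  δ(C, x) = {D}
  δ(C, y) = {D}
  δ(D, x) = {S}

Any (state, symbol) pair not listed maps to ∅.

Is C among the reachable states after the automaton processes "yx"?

No

Start in {S}.
Read 'y': {S} → {C, D}.
Read 'x': {C, D} → {S, D}.
State C is not in {S, D}.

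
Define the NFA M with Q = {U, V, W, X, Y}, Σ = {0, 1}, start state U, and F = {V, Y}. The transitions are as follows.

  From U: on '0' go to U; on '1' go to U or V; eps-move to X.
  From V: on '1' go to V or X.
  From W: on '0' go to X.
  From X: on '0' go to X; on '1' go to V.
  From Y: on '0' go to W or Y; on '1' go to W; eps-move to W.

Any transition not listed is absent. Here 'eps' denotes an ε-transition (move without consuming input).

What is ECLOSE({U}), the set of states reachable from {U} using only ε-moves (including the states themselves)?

{U, X}

Begin with {U}.
ε-move U → X; add X.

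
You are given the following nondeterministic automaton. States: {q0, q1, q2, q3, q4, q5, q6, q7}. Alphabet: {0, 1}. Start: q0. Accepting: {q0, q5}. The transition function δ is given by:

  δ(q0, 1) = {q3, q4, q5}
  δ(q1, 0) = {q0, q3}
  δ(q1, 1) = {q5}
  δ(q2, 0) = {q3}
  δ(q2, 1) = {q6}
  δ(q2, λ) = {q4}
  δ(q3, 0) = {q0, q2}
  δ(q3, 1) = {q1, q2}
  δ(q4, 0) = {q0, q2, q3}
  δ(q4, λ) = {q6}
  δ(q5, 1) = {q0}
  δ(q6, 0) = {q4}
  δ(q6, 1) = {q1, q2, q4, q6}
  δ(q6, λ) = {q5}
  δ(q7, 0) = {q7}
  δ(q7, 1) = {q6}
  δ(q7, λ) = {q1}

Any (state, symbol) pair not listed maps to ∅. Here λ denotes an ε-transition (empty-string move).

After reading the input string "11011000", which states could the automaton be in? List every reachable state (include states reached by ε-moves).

{q0, q2, q3, q4, q5, q6}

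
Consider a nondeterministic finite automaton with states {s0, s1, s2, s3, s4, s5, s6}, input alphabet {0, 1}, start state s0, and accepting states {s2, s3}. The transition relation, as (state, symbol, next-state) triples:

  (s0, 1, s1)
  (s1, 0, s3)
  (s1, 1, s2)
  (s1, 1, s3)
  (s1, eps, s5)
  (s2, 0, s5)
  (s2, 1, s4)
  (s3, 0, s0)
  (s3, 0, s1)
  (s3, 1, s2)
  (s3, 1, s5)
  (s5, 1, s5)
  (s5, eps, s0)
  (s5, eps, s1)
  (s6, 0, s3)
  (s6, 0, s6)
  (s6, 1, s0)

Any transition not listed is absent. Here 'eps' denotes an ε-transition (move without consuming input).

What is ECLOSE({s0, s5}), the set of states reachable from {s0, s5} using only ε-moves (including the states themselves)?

{s0, s1, s5}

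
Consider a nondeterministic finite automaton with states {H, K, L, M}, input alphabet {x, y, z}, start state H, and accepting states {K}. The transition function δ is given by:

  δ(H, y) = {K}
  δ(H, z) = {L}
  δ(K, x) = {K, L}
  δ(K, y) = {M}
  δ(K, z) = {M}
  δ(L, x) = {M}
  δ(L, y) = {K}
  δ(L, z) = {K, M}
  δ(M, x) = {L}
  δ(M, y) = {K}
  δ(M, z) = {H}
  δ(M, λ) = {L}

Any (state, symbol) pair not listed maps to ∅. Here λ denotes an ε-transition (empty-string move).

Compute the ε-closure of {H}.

{H}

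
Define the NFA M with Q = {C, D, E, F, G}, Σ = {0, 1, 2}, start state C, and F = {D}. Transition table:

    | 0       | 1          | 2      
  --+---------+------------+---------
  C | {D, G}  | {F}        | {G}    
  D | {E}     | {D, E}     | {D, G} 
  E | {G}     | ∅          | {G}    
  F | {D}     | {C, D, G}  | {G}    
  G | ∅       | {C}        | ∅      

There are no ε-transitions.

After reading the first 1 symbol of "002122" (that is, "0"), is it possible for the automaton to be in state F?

Start in {C}.
Read '0': C→{D, G}; now {D, G}.
State F is not in {D, G}.

No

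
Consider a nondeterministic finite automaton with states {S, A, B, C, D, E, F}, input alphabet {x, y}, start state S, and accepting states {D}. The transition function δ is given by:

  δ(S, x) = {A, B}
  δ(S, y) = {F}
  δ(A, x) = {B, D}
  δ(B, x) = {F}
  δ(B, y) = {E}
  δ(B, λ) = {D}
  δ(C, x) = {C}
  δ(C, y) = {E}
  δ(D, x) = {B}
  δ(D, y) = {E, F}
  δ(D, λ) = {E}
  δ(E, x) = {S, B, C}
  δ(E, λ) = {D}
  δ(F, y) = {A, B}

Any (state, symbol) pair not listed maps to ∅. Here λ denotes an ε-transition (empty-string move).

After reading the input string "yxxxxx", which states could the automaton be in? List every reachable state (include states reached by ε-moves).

∅

Start in {S}.
Read 'y': {S} → {F}.
Read 'x': {F} → ∅.
The set is empty and remains empty for the remaining 4 symbols.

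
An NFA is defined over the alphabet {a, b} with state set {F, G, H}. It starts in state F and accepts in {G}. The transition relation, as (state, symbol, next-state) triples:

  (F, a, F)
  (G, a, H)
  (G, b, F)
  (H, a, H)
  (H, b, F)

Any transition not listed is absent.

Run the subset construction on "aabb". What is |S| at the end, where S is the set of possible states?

Start in {F}.
Read 'a': {F} → {F}.
Read 'a': {F} → {F}.
Read 'b': {F} → ∅.
The set is empty and remains empty for the remaining 1 symbol.
That set has 0 states.

0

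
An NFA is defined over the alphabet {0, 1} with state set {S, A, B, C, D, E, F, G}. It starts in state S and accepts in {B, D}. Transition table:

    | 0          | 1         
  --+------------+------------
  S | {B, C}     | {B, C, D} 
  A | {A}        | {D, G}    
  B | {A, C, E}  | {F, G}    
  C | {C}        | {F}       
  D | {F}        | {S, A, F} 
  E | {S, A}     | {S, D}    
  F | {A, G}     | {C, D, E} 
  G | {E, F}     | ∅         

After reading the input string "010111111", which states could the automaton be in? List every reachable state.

Start in {S}.
Read '0': S→{B, C}; now {B, C}.
Read '1': B→{F, G}, C→{F}; now {F, G}.
Read '0': F→{A, G}, G→{E, F}; now {A, E, F, G}.
Read '1': A→{D, G}, E→{S, D}, F→{C, D, E}, G→∅; now {S, C, D, E, G}.
Read '1': S→{B, C, D}, C→{F}, D→{S, A, F}, E→{S, D}, G→∅; now {S, A, B, C, D, F}.
Read '1': S→{B, C, D}, A→{D, G}, B→{F, G}, C→{F}, D→{S, A, F}, F→{C, D, E}; now {S, A, B, C, D, E, F, G}.
Read '1': S→{B, C, D}, A→{D, G}, B→{F, G}, C→{F}, D→{S, A, F}, E→{S, D}, F→{C, D, E}, G→∅; now {S, A, B, C, D, E, F, G}.
Read '1': S→{B, C, D}, A→{D, G}, B→{F, G}, C→{F}, D→{S, A, F}, E→{S, D}, F→{C, D, E}, G→∅; now {S, A, B, C, D, E, F, G}.
Read '1': S→{B, C, D}, A→{D, G}, B→{F, G}, C→{F}, D→{S, A, F}, E→{S, D}, F→{C, D, E}, G→∅; now {S, A, B, C, D, E, F, G}.

{S, A, B, C, D, E, F, G}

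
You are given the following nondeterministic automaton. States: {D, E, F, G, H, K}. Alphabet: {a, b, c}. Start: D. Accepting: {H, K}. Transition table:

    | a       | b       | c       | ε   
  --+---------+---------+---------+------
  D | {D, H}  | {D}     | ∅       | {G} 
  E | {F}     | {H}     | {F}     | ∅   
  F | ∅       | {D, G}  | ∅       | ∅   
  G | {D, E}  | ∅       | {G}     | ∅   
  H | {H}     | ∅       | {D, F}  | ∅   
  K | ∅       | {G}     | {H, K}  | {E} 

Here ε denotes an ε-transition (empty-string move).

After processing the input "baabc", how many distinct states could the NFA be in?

3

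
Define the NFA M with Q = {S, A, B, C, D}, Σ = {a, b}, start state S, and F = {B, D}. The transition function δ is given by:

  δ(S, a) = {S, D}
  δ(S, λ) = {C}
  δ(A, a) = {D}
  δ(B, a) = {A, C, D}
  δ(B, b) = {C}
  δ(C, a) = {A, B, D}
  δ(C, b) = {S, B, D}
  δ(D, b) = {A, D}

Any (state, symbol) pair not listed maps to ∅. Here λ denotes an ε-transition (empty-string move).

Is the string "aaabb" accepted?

Yes

Start: ε-closure({S}) = {S, C}.
Read 'a': S→{S, D}, C→{A, B, D}; union {S, A, B, D}; ε-closure = {S, A, B, C, D}.
Read 'a': S→{S, D}, A→{D}, B→{A, C, D}, C→{A, B, D}, D→∅; now {S, A, B, C, D}.
Read 'a': S→{S, D}, A→{D}, B→{A, C, D}, C→{A, B, D}, D→∅; now {S, A, B, C, D}.
Read 'b': S→∅, A→∅, B→{C}, C→{S, B, D}, D→{A, D}; now {S, A, B, C, D}.
Read 'b': S→∅, A→∅, B→{C}, C→{S, B, D}, D→{A, D}; now {S, A, B, C, D}.
The final set {S, A, B, C, D} contains the accepting states B, D.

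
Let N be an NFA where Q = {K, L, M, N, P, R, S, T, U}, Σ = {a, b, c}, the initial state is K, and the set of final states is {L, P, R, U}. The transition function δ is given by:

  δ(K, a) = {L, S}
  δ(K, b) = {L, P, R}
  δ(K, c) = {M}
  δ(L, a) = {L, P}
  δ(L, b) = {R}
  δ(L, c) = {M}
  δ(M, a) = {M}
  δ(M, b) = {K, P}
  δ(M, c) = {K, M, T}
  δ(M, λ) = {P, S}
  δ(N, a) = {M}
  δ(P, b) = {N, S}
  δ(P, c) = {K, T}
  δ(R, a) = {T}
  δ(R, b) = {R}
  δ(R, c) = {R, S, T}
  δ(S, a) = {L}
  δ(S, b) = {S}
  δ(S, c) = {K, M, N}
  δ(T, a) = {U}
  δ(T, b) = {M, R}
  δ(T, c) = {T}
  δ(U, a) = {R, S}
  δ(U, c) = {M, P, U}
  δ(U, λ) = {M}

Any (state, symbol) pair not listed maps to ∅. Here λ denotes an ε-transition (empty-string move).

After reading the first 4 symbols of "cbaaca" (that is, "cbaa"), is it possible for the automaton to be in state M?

Start in {K}.
Read 'c': {K} → {M, P, S}.
Read 'b': {M, P, S} → {K, N, P, S}.
Read 'a': {K, N, P, S} → {L, M, P, S}.
Read 'a': {L, M, P, S} → {L, M, P, S}.
State M is in {L, M, P, S}.

Yes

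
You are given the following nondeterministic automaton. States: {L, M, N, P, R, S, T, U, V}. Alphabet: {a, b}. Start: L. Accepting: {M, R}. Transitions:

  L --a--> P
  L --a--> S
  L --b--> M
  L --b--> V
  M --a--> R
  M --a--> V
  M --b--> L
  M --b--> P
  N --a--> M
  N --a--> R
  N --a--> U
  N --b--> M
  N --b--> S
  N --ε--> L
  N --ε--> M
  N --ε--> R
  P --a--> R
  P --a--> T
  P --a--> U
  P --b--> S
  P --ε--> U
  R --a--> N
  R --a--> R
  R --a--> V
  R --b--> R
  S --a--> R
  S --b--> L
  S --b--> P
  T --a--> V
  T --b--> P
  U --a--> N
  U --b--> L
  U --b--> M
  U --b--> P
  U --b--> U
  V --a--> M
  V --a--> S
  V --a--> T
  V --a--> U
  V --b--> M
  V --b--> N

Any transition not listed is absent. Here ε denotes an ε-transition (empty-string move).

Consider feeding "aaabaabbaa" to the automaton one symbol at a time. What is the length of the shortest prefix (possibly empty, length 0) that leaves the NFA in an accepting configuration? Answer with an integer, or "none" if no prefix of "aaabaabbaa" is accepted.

Start in {L}.
Read 'a': {L} → {P, S, U}.
Read 'a': {P, S, U} → {L, M, N, R, T, U}.
None of the earlier sets intersect F, but {L, M, N, R, T, U} does.

2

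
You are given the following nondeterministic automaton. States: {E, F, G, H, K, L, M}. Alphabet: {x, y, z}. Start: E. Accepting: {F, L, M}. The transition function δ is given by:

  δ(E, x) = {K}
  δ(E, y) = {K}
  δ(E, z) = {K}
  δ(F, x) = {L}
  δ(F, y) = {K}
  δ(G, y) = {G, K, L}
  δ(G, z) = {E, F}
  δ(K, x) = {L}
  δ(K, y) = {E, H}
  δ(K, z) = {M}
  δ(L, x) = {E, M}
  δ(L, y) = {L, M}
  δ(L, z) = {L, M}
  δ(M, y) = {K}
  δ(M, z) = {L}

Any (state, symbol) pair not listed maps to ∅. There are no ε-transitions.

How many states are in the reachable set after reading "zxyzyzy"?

Start in {E}.
Read 'z': {E} → {K}.
Read 'x': {K} → {L}.
Read 'y': {L} → {L, M}.
Read 'z': {L, M} → {L, M}.
Read 'y': {L, M} → {K, L, M}.
Read 'z': {K, L, M} → {L, M}.
Read 'y': {L, M} → {K, L, M}.
That set has 3 states.

3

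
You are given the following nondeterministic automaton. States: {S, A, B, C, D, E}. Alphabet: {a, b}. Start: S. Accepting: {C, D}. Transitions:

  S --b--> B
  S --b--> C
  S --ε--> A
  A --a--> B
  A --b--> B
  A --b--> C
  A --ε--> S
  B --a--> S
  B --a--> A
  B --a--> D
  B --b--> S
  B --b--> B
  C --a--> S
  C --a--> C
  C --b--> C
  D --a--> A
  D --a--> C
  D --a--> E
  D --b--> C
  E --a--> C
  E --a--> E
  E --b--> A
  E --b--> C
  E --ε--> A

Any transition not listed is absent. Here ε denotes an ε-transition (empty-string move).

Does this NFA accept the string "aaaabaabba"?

Yes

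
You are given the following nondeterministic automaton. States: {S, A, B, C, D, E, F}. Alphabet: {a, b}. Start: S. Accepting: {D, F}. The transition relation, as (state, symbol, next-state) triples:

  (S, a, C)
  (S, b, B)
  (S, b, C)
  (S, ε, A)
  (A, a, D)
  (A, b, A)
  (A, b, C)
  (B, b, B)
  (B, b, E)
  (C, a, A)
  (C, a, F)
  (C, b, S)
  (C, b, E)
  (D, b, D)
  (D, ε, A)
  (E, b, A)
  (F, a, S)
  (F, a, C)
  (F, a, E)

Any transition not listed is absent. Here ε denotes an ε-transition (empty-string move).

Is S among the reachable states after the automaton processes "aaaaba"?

Start: ε-closure({S}) = {S, A}.
Read 'a': S→{C}, A→{D}; union {C, D}; ε-closure = {A, C, D}.
Read 'a': A→{D}, C→{A, F}, D→∅; now {A, D, F}.
Read 'a': A→{D}, D→∅, F→{S, C, E}; union {S, C, D, E}; ε-closure = {S, A, C, D, E}.
Read 'a': S→{C}, A→{D}, C→{A, F}, D→∅, E→∅; now {A, C, D, F}.
Read 'b': A→{A, C}, C→{S, E}, D→{D}, F→∅; now {S, A, C, D, E}.
Read 'a': S→{C}, A→{D}, C→{A, F}, D→∅, E→∅; now {A, C, D, F}.
State S is not in {A, C, D, F}.

No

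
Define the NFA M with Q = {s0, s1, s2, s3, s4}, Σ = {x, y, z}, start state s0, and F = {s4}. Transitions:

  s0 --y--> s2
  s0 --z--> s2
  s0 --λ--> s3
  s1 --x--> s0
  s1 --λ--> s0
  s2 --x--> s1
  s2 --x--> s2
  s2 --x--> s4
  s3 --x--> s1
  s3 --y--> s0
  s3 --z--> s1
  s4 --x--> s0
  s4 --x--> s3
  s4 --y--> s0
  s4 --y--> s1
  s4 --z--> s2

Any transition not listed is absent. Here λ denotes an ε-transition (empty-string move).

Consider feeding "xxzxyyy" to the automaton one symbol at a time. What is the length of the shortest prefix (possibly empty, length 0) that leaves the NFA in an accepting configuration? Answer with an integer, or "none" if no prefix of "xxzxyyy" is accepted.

4

Start: ε-closure({s0}) = {s0, s3}.
Read 'x': s0→∅, s3→{s1}; union {s1}; ε-closure = {s0, s1, s3}.
Read 'x': s0→∅, s1→{s0}, s3→{s1}; union {s0, s1}; ε-closure = {s0, s1, s3}.
Read 'z': s0→{s2}, s1→∅, s3→{s1}; union {s1, s2}; ε-closure = {s0, s1, s2, s3}.
Read 'x': s0→∅, s1→{s0}, s2→{s1, s2, s4}, s3→{s1}; union {s0, s1, s2, s4}; ε-closure = {s0, s1, s2, s3, s4}.
None of the earlier sets intersect F, but {s0, s1, s2, s3, s4} does.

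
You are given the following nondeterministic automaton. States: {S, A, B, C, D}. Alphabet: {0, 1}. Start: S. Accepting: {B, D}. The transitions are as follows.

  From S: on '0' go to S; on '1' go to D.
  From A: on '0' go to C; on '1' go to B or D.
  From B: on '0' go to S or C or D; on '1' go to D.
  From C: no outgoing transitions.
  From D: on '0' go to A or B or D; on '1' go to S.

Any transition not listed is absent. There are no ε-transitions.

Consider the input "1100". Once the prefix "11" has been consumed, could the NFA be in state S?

Yes

Start in {S}.
Read '1': {S} → {D}.
Read '1': {D} → {S}.
State S is in {S}.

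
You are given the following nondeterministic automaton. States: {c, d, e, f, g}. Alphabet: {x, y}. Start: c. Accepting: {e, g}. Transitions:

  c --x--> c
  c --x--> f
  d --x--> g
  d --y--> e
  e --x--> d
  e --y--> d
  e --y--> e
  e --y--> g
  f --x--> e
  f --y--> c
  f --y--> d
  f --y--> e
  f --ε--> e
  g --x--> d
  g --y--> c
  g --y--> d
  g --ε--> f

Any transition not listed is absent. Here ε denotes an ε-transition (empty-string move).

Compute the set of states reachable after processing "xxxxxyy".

{c, d, e, f, g}

Start in {c}.
Read 'x': {c} → {c, e, f}.
Read 'x': {c, e, f} → {c, d, e, f}.
Read 'x': {c, d, e, f} → {c, d, e, f, g}.
Read 'x': {c, d, e, f, g} → {c, d, e, f, g}.
Read 'x': {c, d, e, f, g} → {c, d, e, f, g}.
Read 'y': {c, d, e, f, g} → {c, d, e, f, g}.
Read 'y': {c, d, e, f, g} → {c, d, e, f, g}.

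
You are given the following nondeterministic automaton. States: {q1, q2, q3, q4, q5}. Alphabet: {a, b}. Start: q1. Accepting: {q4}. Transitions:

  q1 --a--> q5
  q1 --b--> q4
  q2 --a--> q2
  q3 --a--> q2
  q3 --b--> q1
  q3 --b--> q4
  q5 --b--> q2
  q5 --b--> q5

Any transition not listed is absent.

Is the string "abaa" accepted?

Start in {q1}.
Read 'a': {q1} → {q5}.
Read 'b': {q5} → {q2, q5}.
Read 'a': {q2, q5} → {q2}.
Read 'a': {q2} → {q2}.
The final set {q2} contains no accepting state.

No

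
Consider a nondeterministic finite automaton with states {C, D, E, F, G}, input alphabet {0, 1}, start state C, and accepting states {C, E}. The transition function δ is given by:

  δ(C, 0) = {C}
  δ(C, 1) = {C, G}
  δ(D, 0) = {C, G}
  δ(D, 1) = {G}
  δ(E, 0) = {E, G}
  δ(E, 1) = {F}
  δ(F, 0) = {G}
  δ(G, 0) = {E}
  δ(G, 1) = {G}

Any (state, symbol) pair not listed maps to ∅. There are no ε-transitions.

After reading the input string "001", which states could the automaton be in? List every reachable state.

{C, G}

Start in {C}.
Read '0': C→{C}; now {C}.
Read '0': C→{C}; now {C}.
Read '1': C→{C, G}; now {C, G}.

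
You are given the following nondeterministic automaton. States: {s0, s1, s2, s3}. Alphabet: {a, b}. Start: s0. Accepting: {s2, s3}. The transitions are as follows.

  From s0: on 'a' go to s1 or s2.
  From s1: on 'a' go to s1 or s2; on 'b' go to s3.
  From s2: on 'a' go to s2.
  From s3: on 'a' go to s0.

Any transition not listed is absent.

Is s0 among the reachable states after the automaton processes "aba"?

Start in {s0}.
Read 'a': s0→{s1, s2}; now {s1, s2}.
Read 'b': s1→{s3}, s2→∅; now {s3}.
Read 'a': s3→{s0}; now {s0}.
State s0 is in {s0}.

Yes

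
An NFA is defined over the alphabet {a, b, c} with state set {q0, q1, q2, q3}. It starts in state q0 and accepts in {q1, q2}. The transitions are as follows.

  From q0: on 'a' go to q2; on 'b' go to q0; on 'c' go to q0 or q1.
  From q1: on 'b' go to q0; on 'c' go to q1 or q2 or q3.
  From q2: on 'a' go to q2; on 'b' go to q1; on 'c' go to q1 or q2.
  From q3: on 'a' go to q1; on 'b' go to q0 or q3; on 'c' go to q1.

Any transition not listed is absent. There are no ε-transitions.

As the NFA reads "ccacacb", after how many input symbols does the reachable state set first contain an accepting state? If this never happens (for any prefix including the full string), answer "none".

Start in {q0}.
Read 'c': q0→{q0, q1}; now {q0, q1}.
None of the earlier sets intersect F, but {q0, q1} does.

1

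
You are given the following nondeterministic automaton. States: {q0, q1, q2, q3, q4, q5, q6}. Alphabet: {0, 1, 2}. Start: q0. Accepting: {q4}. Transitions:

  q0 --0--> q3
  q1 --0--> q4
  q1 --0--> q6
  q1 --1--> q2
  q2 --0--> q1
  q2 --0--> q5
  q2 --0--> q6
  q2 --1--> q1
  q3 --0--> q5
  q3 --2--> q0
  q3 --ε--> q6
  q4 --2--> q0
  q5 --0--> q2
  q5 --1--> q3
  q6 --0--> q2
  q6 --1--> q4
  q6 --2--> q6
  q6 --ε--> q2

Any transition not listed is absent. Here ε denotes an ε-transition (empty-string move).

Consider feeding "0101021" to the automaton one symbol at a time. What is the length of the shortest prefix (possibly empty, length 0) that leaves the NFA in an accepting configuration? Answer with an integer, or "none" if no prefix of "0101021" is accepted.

2

Start in {q0}.
Read '0': q0→{q3}; union {q3}; ε-closure = {q2, q3, q6}.
Read '1': q2→{q1}, q3→∅, q6→{q4}; now {q1, q4}.
None of the earlier sets intersect F, but {q1, q4} does.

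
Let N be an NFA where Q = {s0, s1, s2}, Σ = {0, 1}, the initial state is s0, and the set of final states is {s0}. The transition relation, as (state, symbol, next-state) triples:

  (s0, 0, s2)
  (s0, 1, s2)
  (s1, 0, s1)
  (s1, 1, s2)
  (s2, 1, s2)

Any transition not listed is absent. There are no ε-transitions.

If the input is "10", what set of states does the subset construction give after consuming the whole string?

∅

Start in {s0}.
Read '1': s0→{s2}; now {s2}.
Read '0': s2→∅; now ∅.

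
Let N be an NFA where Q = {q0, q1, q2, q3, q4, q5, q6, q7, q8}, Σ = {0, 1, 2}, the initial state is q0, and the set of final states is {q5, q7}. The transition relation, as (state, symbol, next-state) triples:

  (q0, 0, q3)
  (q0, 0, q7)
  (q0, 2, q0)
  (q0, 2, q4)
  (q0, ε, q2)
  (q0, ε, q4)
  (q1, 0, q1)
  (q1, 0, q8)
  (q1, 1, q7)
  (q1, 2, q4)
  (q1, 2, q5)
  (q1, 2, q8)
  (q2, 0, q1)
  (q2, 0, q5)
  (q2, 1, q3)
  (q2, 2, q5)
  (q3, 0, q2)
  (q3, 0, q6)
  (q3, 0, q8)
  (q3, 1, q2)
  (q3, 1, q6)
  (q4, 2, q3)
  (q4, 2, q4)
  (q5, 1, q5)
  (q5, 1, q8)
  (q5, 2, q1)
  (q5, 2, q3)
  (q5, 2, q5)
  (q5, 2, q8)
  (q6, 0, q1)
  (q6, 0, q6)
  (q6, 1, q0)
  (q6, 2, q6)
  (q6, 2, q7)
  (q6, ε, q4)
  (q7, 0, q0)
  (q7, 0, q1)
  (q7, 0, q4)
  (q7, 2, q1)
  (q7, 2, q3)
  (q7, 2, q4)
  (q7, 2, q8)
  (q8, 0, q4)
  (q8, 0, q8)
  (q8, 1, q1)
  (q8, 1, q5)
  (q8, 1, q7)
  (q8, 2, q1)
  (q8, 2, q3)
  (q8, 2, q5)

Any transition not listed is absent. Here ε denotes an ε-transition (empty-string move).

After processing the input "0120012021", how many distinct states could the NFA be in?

Start: ε-closure({q0}) = {q0, q2, q4}.
Read '0': {q0, q2, q4} → {q1, q3, q5, q7}.
Read '1': {q1, q3, q5, q7} → {q2, q4, q5, q6, q7, q8}.
Read '2': {q2, q4, q5, q6, q7, q8} → {q1, q3, q4, q5, q6, q7, q8}.
Read '0': {q1, q3, q4, q5, q6, q7, q8} → {q0, q1, q2, q4, q6, q8}.
Read '0': {q0, q1, q2, q4, q6, q8} → {q1, q3, q4, q5, q6, q7, q8}.
Read '1': {q1, q3, q4, q5, q6, q7, q8} → {q0, q1, q2, q4, q5, q6, q7, q8}.
Read '2': {q0, q1, q2, q4, q5, q6, q7, q8} → {q0, q1, q2, q3, q4, q5, q6, q7, q8}.
Read '0': {q0, q1, q2, q3, q4, q5, q6, q7, q8} → {q0, q1, q2, q3, q4, q5, q6, q7, q8}.
Read '2': {q0, q1, q2, q3, q4, q5, q6, q7, q8} → {q0, q1, q2, q3, q4, q5, q6, q7, q8}.
Read '1': {q0, q1, q2, q3, q4, q5, q6, q7, q8} → {q0, q1, q2, q3, q4, q5, q6, q7, q8}.
That set has 9 states.

9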